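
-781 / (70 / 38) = -14839 / 35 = -423.97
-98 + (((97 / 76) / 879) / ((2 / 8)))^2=-27334483889 / 278923401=-98.00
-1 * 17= -17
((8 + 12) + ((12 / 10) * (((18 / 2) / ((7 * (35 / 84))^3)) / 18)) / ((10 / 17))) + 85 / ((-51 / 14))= -10586558 / 3215625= -3.29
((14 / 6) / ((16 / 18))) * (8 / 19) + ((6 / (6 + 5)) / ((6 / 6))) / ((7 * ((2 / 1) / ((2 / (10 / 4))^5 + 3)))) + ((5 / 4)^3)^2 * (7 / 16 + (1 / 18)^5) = 102751996104031429 / 35384806195200000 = 2.90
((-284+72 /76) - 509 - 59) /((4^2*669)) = -0.08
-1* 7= -7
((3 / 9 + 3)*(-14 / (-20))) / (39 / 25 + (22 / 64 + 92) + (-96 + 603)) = 5600 / 1442169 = 0.00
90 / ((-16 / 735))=-33075 / 8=-4134.38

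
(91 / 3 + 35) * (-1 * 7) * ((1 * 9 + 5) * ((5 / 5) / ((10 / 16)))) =-153664 / 15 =-10244.27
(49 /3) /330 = 49 /990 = 0.05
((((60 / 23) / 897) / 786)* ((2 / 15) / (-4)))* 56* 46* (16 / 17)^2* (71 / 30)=-1017856 / 1528178535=-0.00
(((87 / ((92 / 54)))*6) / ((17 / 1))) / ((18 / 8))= 3132 / 391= 8.01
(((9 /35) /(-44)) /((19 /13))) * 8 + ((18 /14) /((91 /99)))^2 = 816041367 /424028605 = 1.92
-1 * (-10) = 10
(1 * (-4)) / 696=-1 / 174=-0.01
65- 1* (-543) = 608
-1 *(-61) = 61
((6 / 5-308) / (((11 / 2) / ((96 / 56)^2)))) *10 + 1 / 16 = -14136805 / 8624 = -1639.24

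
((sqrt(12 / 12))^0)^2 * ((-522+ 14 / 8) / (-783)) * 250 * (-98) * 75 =-318653125 / 261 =-1220893.20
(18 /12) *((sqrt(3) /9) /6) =0.05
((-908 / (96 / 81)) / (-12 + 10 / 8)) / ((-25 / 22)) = -67419 / 1075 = -62.72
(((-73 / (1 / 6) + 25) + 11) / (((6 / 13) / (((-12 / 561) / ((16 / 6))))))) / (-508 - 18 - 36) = -2613 / 210188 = -0.01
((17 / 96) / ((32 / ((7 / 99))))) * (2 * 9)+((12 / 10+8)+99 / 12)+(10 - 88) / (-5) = 33.06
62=62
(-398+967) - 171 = 398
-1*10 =-10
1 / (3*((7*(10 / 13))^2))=169 / 14700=0.01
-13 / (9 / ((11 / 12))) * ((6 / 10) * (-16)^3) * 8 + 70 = 1174606 / 45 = 26102.36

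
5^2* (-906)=-22650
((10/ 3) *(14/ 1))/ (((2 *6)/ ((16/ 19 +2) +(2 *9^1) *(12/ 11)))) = 18270/ 209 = 87.42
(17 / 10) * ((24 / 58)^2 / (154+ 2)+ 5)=929509 / 109330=8.50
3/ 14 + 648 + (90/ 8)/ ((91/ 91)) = 18465/ 28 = 659.46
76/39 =1.95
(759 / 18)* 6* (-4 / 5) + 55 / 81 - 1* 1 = -82102 / 405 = -202.72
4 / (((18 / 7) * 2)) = 7 / 9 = 0.78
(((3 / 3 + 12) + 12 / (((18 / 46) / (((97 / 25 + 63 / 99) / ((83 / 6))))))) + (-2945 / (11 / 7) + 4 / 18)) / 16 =-190106099 / 1643400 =-115.68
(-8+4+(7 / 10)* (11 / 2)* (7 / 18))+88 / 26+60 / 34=210559 / 79560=2.65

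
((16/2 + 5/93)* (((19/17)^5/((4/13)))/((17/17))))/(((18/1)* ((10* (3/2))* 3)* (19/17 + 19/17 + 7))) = 0.01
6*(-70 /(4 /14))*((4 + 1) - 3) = -2940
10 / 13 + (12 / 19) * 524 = 81934 / 247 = 331.72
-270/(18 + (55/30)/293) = -94932/6331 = -14.99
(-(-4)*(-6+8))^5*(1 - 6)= -163840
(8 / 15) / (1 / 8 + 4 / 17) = 1088 / 735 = 1.48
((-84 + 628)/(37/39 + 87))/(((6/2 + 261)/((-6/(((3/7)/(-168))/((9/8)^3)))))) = 483327/6160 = 78.46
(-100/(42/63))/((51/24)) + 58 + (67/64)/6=-81037/6528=-12.41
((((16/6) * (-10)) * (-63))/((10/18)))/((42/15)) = 1080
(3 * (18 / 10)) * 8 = 216 / 5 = 43.20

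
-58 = -58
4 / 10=2 / 5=0.40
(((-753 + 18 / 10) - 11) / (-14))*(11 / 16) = 41921 / 1120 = 37.43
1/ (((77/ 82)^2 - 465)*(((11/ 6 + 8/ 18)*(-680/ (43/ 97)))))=15867/ 25730427095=0.00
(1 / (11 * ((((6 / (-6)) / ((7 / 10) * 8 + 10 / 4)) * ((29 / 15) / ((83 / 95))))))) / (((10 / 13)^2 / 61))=-207922221 / 6061000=-34.30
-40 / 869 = -0.05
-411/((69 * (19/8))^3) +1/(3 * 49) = 246923303/36802972773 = 0.01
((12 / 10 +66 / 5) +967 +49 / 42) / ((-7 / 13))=-54743 / 30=-1824.77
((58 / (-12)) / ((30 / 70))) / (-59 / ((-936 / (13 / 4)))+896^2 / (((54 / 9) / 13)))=-3248 / 500957243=-0.00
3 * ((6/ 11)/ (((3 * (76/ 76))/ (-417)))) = -2502/ 11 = -227.45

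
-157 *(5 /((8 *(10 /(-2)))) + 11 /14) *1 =-103.73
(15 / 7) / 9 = 5 / 21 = 0.24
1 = 1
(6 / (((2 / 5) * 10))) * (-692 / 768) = -1.35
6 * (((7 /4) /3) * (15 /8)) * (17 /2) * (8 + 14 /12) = 32725 /64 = 511.33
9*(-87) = -783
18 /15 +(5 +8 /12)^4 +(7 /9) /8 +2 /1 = 3351523 /3240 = 1034.42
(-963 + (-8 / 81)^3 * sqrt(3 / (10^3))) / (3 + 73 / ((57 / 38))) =-2889 / 155 - 128 * sqrt(30) / 686444625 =-18.64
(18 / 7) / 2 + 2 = 23 / 7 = 3.29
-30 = -30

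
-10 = -10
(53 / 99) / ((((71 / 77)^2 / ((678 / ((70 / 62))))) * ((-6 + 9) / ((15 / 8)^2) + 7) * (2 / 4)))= 9223060 / 95779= 96.30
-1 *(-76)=76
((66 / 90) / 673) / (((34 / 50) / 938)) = 51590 / 34323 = 1.50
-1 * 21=-21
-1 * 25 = -25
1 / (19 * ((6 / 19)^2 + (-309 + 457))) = 19 / 53464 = 0.00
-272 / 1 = -272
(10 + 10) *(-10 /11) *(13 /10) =-260 /11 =-23.64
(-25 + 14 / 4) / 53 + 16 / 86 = -0.22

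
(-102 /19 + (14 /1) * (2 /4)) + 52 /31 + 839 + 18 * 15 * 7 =1609330 /589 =2732.31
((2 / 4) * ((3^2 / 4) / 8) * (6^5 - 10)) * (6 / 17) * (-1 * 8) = -3083.56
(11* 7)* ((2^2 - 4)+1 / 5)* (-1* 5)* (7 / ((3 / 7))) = -3773 / 3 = -1257.67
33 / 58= 0.57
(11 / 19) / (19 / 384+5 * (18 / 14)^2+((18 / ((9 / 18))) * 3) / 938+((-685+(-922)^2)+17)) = 13867392 / 20346066303499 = 0.00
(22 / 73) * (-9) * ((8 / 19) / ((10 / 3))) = -2376 / 6935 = -0.34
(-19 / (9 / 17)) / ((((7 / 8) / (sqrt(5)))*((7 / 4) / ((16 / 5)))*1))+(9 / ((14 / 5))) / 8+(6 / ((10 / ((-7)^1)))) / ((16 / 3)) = -165376*sqrt(5) / 2205-27 / 70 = -168.09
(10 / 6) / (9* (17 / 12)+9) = 20 / 261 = 0.08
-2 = -2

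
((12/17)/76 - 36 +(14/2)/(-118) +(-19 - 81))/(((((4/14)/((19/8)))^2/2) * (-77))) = 244.18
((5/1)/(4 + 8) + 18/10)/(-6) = -133/360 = -0.37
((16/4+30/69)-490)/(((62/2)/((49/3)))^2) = -26814368/198927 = -134.80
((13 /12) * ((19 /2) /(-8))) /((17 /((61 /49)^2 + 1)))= -756067 /3918432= -0.19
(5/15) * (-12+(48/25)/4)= -96/25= -3.84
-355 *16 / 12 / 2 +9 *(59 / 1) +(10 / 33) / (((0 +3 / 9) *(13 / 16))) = 126749 / 429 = 295.45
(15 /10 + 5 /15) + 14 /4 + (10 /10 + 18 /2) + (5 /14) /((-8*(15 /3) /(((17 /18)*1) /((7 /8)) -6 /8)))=432685 /28224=15.33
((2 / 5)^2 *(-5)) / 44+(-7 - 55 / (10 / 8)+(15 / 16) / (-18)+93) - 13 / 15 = 72271 / 1760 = 41.06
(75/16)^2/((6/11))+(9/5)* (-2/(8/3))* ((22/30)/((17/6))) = 8689593/217600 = 39.93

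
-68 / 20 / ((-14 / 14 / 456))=7752 / 5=1550.40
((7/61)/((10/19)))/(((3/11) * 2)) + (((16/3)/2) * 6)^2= 938423/3660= 256.40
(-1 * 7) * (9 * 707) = -44541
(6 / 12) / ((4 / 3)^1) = 0.38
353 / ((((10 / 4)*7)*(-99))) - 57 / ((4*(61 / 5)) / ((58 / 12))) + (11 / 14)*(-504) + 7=-667658483 / 1690920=-394.85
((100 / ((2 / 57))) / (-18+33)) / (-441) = -190 / 441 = -0.43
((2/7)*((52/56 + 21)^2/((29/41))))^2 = 14932111195681/395771236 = 37729.15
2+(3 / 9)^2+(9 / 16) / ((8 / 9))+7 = 11225 / 1152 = 9.74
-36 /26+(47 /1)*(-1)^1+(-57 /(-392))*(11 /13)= -245941 /5096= -48.26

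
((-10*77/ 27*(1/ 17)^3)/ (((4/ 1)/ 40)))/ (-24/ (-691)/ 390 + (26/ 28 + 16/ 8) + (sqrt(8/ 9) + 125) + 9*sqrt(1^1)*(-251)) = 6089191047940000*sqrt(2)/ 714605828522021837929233 + 6488250261546053000/ 238201942840673945976411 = 0.00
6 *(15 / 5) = 18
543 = 543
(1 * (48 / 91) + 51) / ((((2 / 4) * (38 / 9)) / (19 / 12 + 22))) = 3980961 / 6916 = 575.62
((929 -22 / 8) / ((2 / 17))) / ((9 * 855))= 221 / 216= 1.02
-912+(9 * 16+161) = -607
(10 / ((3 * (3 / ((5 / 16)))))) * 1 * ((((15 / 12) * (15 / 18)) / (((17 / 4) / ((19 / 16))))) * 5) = 59375 / 117504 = 0.51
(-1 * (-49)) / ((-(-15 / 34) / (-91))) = -151606 / 15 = -10107.07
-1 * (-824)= 824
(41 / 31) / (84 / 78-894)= -533 / 359848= -0.00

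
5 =5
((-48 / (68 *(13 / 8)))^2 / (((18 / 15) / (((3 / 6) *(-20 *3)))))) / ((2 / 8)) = -921600 / 48841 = -18.87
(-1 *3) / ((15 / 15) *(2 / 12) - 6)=18 / 35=0.51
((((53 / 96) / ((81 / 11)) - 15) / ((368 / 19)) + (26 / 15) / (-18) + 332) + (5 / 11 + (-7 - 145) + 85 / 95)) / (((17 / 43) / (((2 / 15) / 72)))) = 23207249700931 / 27451307980800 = 0.85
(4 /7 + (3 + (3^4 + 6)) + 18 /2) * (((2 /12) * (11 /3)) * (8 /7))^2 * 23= 31036016 /27783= 1117.09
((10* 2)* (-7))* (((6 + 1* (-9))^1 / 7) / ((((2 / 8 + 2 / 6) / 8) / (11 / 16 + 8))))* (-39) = -278794.29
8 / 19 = 0.42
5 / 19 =0.26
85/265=17/53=0.32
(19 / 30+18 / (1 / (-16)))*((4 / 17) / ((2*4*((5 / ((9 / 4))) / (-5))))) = 25863 / 1360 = 19.02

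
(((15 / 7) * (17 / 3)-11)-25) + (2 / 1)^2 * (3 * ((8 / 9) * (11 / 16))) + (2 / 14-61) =-1625 / 21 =-77.38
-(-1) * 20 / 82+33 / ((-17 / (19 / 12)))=-7889 / 2788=-2.83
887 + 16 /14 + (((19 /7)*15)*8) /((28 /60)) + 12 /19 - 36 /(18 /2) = 1473525 /931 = 1582.73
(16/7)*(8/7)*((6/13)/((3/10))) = 2560/637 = 4.02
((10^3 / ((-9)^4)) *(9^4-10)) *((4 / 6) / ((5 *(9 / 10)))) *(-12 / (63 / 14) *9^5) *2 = -419264000 / 9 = -46584888.89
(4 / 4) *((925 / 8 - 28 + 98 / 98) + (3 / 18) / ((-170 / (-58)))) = 180911 / 2040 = 88.68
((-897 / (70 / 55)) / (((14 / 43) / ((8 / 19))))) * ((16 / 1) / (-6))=2430.54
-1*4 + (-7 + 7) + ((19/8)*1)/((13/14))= -75/52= -1.44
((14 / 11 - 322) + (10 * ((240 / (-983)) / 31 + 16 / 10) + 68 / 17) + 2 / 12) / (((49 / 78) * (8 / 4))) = -239.28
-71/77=-0.92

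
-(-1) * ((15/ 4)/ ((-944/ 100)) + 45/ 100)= 249/ 4720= 0.05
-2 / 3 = -0.67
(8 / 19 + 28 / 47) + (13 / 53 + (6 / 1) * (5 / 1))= 1479603 / 47329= 31.26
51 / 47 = 1.09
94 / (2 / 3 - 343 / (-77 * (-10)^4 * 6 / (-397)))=62040000 / 420547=147.52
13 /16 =0.81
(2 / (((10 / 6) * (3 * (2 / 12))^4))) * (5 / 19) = 96 / 19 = 5.05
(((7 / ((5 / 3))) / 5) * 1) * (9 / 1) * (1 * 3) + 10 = 817 / 25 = 32.68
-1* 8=-8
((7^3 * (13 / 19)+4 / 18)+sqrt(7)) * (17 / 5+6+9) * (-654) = -805629464 / 285- 60168 * sqrt(7) / 5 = -2858607.96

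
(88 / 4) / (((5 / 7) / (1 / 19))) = 154 / 95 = 1.62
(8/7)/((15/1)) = 8/105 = 0.08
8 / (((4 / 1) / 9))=18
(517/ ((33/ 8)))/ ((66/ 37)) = 6956/ 99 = 70.26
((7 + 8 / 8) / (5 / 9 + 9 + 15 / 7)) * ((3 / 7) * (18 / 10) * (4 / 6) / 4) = 324 / 3685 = 0.09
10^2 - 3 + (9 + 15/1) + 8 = 129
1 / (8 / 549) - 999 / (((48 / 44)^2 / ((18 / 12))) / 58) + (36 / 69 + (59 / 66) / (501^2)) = -222399311793649 / 3048156144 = -72961.92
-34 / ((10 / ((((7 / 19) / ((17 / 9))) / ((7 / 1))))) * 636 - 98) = -51 / 342233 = -0.00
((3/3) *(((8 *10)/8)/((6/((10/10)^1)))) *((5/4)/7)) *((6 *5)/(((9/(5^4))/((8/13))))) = 312500/819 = 381.56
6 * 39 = 234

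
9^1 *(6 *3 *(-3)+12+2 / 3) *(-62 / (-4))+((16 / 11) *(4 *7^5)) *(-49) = -52770178 / 11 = -4797288.91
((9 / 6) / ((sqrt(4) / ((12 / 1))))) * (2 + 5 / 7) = 171 / 7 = 24.43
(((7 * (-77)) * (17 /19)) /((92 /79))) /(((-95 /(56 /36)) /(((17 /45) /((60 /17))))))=1464403171 /2017629000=0.73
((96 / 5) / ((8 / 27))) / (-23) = -324 / 115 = -2.82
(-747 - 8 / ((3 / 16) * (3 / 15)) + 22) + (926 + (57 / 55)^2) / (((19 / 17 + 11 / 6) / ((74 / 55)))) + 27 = -488.65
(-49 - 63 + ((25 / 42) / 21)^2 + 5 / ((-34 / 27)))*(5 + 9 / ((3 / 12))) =-62880328181 / 13224708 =-4754.76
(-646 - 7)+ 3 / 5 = -3262 / 5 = -652.40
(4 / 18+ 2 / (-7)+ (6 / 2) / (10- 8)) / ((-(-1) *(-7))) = -181 / 882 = -0.21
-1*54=-54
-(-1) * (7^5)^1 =16807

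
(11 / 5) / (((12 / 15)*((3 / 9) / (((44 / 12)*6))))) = 181.50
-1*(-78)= 78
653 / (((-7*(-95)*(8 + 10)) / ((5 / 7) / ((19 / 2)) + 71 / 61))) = 729401 / 10790290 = 0.07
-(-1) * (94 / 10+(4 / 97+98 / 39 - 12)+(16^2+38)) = 5560141 / 18915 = 293.95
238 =238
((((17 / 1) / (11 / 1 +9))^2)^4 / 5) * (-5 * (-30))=20927272323 / 2560000000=8.17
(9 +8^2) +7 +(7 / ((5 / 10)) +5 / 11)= 1039 / 11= 94.45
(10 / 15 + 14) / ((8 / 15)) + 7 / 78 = 1076 / 39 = 27.59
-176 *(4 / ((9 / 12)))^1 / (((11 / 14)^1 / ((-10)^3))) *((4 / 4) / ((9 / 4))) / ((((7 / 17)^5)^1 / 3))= 2907867136000 / 21609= 134567408.76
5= 5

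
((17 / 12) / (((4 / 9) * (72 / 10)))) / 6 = 0.07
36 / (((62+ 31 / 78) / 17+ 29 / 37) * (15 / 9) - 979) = -0.04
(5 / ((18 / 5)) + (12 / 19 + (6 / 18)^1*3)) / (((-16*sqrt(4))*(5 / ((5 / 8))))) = -1033 / 87552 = -0.01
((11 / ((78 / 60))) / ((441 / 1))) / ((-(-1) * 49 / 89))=9790 / 280917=0.03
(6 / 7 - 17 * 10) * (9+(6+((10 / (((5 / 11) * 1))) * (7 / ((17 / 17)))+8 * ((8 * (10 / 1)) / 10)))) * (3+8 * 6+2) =-14621216 / 7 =-2088745.14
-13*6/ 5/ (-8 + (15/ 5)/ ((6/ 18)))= -78/ 5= -15.60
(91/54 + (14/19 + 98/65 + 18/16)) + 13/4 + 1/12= 2237597/266760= 8.39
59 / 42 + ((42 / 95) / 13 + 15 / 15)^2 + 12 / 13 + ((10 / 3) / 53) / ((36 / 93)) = 18127484656 / 5092726275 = 3.56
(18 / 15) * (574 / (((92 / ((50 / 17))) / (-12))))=-103320 / 391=-264.25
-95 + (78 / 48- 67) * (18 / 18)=-160.38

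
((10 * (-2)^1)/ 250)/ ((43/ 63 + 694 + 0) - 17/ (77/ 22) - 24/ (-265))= -6678/ 57590735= -0.00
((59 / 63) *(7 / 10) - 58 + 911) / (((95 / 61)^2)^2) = 1063762118189 / 7330556250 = 145.11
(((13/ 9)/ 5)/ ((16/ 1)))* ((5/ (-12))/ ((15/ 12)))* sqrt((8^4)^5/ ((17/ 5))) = -872415232* sqrt(85)/ 2295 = -3504693.25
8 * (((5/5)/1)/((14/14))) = 8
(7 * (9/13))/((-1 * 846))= -7/1222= -0.01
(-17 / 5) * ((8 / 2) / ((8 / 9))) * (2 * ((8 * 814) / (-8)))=124542 / 5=24908.40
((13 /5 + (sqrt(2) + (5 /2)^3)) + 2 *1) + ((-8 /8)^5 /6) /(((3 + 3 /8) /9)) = 21.19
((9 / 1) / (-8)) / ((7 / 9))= -1.45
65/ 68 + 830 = 56505/ 68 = 830.96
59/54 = 1.09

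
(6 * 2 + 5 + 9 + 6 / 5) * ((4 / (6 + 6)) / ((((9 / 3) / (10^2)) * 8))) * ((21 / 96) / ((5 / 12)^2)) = 47.60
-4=-4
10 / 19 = 0.53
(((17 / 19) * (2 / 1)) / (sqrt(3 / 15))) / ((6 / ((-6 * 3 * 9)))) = -918 * sqrt(5) / 19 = -108.04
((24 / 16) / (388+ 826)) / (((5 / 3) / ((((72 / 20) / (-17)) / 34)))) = -81 / 17542300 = -0.00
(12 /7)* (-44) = -528 /7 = -75.43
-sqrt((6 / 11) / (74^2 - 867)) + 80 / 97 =80 / 97 - sqrt(2514) / 4609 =0.81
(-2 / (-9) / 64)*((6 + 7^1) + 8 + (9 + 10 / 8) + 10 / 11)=1415 / 12672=0.11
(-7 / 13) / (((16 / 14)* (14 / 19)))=-0.64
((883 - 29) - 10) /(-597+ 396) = -844 /201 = -4.20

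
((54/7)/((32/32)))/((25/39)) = 2106/175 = 12.03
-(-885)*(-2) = -1770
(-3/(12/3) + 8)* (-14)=-203/2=-101.50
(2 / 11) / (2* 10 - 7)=2 / 143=0.01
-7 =-7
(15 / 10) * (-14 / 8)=-21 / 8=-2.62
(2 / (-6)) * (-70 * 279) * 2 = 13020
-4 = -4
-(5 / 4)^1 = -5 / 4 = -1.25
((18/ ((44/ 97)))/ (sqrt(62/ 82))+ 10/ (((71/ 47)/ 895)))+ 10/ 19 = 873 * sqrt(1271)/ 682+ 7993060/ 1349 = 5970.81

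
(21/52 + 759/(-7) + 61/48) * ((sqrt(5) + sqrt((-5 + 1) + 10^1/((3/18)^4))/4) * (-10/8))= 2331505 * sqrt(5)/17472 + 2331505 * sqrt(3239)/34944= 4095.64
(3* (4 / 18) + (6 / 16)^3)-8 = -11183 / 1536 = -7.28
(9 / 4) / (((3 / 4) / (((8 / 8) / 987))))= 1 / 329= 0.00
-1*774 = -774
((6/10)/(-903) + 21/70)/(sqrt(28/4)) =901 * sqrt(7)/21070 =0.11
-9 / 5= -1.80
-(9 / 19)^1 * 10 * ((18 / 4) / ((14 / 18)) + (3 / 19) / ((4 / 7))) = -28.71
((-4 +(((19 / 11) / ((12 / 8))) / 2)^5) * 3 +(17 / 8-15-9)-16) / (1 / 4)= -5185198477 / 26090262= -198.74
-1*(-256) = 256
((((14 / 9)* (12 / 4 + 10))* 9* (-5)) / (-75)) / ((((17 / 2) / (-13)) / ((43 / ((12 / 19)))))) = -966511 / 765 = -1263.41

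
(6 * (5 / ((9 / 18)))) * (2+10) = 720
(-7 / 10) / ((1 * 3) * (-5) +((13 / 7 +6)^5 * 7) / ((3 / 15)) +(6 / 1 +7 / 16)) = -134456 / 201312105315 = -0.00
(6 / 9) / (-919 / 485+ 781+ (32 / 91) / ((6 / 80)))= 44135 / 51889109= 0.00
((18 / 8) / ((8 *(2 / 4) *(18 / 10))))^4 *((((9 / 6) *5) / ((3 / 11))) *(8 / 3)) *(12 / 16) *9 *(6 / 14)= 928125 / 458752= 2.02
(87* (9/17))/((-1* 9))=-87/17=-5.12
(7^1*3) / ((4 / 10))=105 / 2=52.50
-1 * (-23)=23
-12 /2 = -6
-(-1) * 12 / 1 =12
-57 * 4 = -228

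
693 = 693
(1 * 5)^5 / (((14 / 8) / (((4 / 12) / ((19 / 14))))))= 25000 / 57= 438.60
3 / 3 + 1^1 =2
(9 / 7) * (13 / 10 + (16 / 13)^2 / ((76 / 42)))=617607 / 224770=2.75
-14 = -14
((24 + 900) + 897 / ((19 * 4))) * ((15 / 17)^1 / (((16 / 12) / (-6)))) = -3715.69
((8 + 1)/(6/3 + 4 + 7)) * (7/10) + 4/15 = 293/390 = 0.75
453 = 453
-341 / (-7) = 341 / 7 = 48.71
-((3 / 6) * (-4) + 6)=-4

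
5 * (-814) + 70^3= 338930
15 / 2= 7.50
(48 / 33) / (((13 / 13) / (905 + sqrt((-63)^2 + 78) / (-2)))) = 14480 / 11 - 8 * sqrt(4047) / 11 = 1270.10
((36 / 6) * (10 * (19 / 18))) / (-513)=-10 / 81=-0.12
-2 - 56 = -58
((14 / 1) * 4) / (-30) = -28 / 15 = -1.87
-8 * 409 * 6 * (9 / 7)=-25241.14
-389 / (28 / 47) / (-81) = 18283 / 2268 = 8.06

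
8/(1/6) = 48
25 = 25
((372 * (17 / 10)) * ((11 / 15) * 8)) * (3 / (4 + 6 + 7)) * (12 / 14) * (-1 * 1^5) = -98208 / 175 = -561.19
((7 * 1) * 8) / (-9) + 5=-11 / 9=-1.22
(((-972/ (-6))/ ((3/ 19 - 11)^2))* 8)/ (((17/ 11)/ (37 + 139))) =226442304/ 180353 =1255.55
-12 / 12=-1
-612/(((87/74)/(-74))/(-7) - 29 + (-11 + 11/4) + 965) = -0.66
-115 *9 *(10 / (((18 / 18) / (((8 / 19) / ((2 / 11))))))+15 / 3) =-553725 / 19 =-29143.42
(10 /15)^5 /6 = 0.02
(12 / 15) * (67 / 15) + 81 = 6343 / 75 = 84.57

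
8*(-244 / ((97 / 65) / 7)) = -888160 / 97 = -9156.29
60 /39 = 20 /13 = 1.54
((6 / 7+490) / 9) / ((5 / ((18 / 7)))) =6872 / 245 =28.05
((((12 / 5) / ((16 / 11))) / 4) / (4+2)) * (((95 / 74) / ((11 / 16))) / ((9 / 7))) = 133 / 1332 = 0.10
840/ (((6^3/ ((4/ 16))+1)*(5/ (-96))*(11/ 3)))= -48384/ 9515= -5.09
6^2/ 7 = 36/ 7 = 5.14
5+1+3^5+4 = 253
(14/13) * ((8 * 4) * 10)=4480/13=344.62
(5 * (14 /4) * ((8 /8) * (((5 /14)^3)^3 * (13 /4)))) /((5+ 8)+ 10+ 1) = 126953125 /566702997504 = 0.00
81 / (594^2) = 1 / 4356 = 0.00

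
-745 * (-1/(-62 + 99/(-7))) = -5215/533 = -9.78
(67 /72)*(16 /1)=134 /9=14.89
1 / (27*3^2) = 0.00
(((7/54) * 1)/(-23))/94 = -7/116748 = -0.00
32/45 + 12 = 572/45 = 12.71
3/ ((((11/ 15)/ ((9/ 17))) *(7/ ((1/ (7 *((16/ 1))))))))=405/ 146608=0.00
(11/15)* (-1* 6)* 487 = -10714/5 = -2142.80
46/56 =23/28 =0.82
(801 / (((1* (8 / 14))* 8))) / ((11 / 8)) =5607 / 44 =127.43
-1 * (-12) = 12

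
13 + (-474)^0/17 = 13.06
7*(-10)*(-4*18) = 5040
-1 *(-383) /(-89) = -383 /89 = -4.30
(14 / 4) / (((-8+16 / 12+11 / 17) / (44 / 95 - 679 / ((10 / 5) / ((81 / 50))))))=372744057 / 1166600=319.51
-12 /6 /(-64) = 0.03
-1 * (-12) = 12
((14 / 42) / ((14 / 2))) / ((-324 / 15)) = -5 / 2268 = -0.00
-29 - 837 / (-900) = -2807 / 100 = -28.07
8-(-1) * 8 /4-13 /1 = -3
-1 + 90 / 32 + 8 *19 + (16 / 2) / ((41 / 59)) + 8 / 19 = 2065855 / 12464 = 165.75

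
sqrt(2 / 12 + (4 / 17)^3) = sqrt(540294) / 1734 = 0.42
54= 54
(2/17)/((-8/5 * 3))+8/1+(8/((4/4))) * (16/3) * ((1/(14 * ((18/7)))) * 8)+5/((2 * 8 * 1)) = 130499/7344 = 17.77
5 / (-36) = -5 / 36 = -0.14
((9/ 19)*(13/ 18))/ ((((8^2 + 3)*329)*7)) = 13/ 5863438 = 0.00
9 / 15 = 3 / 5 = 0.60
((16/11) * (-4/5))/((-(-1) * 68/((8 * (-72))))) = 9216/935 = 9.86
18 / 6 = 3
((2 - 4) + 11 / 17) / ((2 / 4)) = -2.71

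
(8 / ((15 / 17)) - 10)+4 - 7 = -59 / 15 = -3.93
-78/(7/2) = -156/7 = -22.29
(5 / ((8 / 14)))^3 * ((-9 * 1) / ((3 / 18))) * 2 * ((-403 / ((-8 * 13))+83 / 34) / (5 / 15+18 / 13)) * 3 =-116344785375 / 145792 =-798019.00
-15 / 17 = -0.88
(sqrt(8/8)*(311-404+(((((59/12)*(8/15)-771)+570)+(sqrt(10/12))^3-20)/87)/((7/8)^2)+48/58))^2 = 335286243737329/36800667225-585946336*sqrt(30)/1472026689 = 9108.69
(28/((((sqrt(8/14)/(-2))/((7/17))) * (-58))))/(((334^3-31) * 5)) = 98 * sqrt(7)/91845093945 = 0.00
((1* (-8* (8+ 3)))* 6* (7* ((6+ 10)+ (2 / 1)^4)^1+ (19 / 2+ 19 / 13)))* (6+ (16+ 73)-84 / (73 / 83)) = 59672712 / 949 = 62879.57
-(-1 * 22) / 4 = 11 / 2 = 5.50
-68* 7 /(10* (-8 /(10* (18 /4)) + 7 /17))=-203.43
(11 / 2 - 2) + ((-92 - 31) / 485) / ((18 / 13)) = 4826 / 1455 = 3.32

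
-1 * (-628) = 628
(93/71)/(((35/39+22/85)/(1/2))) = 308295/544286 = 0.57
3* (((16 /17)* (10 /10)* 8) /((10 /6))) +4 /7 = 8404 /595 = 14.12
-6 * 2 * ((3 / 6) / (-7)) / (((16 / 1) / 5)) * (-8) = -2.14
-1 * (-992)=992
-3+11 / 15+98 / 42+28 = 28.07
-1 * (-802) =802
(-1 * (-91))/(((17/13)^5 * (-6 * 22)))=-33787663/187421124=-0.18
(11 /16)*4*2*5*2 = 55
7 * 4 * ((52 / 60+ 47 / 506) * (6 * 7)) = 1427468 / 1265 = 1128.43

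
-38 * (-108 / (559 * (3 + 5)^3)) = 513 / 35776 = 0.01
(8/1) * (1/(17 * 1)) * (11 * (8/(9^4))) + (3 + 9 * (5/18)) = 1228315/223074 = 5.51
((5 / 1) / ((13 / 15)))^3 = 421875 / 2197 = 192.02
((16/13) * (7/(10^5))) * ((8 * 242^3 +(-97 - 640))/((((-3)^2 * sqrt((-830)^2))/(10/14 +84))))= 110.78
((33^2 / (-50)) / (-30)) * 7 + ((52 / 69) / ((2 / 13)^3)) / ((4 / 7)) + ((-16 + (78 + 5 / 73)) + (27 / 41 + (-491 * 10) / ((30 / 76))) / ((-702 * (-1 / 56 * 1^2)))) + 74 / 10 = -555.47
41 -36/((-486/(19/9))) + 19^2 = 97724/243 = 402.16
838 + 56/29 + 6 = 24532/29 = 845.93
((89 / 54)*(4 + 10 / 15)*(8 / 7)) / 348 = 178 / 7047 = 0.03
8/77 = 0.10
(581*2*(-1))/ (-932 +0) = 581/ 466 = 1.25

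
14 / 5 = 2.80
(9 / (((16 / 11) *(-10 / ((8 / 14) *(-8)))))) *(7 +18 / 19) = 14949 / 665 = 22.48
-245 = -245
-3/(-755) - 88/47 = -66299/35485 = -1.87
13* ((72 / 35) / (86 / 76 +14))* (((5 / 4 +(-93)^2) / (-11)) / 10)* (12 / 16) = -104.24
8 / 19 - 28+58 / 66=-16741 / 627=-26.70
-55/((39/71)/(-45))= 4505.77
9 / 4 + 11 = 53 / 4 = 13.25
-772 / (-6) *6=772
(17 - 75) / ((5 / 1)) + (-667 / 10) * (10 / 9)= -3857 / 45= -85.71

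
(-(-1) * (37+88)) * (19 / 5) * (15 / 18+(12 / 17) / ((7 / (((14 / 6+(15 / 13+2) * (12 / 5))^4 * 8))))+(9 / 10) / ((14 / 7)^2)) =67636621762818919 / 18353298600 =3685256.98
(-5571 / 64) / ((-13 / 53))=295263 / 832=354.88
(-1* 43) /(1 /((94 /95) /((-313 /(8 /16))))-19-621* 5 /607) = 1226747 /18737131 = 0.07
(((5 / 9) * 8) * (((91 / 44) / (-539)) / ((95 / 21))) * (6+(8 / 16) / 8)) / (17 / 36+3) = -3783 / 574750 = -0.01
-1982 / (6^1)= -991 / 3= -330.33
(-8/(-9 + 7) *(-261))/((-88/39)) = 10179/22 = 462.68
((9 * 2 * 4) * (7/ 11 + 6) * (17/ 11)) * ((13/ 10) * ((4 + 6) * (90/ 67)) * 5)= 64476.28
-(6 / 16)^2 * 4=-9 / 16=-0.56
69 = 69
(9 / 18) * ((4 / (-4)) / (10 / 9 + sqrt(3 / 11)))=-495 / 857 + 81 * sqrt(33) / 1714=-0.31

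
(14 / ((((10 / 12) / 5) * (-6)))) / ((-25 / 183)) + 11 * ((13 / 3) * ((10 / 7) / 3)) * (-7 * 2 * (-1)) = 94558 / 225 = 420.26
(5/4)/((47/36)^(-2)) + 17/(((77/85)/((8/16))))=11.51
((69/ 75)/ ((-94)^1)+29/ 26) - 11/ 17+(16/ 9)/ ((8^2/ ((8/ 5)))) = 1175509/ 2337075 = 0.50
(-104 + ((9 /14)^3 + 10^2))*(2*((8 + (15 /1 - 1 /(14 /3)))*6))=-9806379 /9604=-1021.07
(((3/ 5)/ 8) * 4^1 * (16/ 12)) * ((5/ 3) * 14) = 28/ 3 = 9.33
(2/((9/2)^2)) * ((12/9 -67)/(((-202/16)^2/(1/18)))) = -0.00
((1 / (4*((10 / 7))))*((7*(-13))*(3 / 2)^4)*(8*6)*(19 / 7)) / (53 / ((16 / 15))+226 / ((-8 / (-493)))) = -0.75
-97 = -97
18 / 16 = 9 / 8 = 1.12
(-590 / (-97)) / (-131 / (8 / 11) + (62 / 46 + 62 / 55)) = -5970800 / 174388249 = -0.03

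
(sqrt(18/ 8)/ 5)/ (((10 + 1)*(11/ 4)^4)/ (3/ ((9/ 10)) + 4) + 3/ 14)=1792/ 513715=0.00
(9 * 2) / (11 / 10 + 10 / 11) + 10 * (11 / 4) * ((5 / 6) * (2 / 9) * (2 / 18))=1023055 / 107406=9.53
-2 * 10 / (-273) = 20 / 273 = 0.07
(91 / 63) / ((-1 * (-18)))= 13 / 162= 0.08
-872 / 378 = -436 / 189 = -2.31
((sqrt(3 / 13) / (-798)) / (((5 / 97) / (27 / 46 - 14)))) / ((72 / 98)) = 418943 * sqrt(39) / 12270960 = 0.21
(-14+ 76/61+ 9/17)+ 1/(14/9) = -168145/14518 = -11.58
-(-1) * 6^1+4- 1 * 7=3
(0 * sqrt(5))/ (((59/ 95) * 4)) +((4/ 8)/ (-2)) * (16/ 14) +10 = 9.71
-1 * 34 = -34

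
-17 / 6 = -2.83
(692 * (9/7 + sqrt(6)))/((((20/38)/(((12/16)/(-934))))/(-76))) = 1686231/16345 + 187359 * sqrt(6)/2335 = 299.71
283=283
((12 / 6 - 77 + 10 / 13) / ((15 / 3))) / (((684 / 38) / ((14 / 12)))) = -1351 / 1404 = -0.96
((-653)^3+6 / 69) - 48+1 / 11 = -70446616580 / 253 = -278445124.82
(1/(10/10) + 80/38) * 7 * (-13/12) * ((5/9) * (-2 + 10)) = -53690/513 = -104.66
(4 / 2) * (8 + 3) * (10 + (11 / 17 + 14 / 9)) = 41074 / 153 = 268.46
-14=-14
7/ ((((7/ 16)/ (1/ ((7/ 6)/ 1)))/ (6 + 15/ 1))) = 288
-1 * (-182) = 182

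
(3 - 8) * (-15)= 75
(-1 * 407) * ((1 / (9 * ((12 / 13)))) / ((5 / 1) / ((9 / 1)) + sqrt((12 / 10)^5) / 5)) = -2066796875 / 15879228 + 17857125 * sqrt(30) / 1323269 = -56.24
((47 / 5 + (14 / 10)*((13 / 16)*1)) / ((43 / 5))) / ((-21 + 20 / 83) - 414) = -69969 / 24826480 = -0.00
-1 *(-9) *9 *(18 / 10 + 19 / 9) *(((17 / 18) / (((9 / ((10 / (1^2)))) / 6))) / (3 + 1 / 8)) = 47872 / 75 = 638.29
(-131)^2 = 17161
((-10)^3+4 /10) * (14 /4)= -17493 /5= -3498.60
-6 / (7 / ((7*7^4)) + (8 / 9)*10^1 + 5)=-64827 / 150067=-0.43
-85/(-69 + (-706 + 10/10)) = 85/774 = 0.11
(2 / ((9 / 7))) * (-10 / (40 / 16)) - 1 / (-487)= -27263 / 4383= -6.22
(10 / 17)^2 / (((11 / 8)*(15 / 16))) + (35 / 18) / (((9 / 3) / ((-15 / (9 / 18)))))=-19.18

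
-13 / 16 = -0.81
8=8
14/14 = 1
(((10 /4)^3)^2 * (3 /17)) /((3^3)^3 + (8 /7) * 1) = 328125 /149914432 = 0.00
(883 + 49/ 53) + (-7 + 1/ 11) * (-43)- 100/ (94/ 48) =30961804/ 27401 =1129.95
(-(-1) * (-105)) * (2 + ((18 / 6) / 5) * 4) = -462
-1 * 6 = -6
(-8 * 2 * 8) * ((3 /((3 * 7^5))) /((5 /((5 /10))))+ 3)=-32269504 /84035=-384.00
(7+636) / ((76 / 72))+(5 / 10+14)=23699 / 38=623.66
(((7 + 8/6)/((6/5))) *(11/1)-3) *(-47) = -62087/18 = -3449.28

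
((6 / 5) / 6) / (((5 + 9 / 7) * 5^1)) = 7 / 1100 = 0.01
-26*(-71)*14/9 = 25844/9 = 2871.56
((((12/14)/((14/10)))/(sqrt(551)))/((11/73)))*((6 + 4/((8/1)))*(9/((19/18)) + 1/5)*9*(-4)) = -353.45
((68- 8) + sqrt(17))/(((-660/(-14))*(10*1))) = 7*sqrt(17)/3300 + 7/55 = 0.14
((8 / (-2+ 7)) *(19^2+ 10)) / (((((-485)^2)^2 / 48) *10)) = 71232 / 1383270015625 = 0.00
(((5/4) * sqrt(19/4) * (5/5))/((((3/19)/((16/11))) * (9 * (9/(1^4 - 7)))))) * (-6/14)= 380 * sqrt(19)/2079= 0.80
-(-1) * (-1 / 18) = -1 / 18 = -0.06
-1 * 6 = -6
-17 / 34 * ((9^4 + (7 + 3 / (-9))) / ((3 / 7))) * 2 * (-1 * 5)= 689605 / 9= 76622.78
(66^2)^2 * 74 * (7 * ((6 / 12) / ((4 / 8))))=9828913248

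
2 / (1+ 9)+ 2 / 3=13 / 15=0.87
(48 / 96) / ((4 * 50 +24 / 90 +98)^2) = 225 / 40033352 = 0.00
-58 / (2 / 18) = -522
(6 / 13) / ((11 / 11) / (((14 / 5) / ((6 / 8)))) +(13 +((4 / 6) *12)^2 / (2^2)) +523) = 112 / 134017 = 0.00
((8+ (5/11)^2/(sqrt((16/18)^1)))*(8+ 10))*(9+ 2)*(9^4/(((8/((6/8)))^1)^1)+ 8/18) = 13295625*sqrt(2)/704+ 1950025/2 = 1001721.10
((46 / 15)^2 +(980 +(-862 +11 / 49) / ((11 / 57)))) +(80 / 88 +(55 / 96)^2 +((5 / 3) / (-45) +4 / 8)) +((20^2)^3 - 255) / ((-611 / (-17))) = 1777205.84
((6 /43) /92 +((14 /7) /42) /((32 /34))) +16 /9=1824239 /996912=1.83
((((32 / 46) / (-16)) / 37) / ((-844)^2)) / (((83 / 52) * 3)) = -13 / 37735821516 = -0.00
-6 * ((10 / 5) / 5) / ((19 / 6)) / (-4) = 18 / 95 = 0.19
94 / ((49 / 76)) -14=6458 / 49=131.80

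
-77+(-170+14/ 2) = -240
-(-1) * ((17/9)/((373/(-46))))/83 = -782/278631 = -0.00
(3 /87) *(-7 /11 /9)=-7 /2871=-0.00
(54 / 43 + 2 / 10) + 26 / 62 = 12498 / 6665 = 1.88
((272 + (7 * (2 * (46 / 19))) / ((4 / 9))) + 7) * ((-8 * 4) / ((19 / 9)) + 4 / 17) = -32535000 / 6137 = -5301.45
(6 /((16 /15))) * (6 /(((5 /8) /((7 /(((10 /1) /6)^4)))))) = 30618 /625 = 48.99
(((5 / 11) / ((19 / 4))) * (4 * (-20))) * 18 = -28800 / 209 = -137.80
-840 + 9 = -831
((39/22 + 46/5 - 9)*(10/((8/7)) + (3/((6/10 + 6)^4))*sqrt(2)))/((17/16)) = 217000*sqrt(2)/73922409 + 3038/187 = 16.25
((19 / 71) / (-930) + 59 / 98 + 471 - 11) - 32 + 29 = 740278372 / 1617735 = 457.60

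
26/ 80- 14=-547/ 40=-13.68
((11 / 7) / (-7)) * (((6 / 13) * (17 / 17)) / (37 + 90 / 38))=-57 / 21658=-0.00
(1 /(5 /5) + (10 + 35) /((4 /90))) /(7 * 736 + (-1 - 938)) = 2027 /8426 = 0.24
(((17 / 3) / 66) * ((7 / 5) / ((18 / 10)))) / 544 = 7 / 57024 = 0.00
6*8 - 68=-20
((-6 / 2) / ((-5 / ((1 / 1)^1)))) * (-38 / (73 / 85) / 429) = -0.06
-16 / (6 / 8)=-64 / 3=-21.33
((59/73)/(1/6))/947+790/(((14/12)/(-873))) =-286065458142/483917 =-591145.71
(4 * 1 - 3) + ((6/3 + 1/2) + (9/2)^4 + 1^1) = 6633/16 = 414.56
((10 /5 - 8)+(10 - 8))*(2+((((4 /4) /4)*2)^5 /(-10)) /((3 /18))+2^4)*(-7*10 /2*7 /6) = 46991 /16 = 2936.94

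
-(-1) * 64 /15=64 /15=4.27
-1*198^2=-39204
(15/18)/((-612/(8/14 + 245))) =-955/2856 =-0.33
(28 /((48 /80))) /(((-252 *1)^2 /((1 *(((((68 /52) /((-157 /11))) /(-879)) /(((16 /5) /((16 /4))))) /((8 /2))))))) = 4675 /195306261696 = 0.00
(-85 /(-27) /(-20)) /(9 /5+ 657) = -85 /355752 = -0.00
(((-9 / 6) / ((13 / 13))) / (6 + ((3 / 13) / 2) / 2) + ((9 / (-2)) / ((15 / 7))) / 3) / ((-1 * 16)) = 199 / 3360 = 0.06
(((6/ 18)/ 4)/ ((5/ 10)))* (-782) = -391/ 3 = -130.33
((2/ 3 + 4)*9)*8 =336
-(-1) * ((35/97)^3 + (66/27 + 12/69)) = 503543891/188923311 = 2.67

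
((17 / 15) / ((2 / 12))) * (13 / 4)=221 / 10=22.10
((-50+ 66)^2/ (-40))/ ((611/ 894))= -9.36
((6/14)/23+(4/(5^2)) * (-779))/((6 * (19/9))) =-1504803/152950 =-9.84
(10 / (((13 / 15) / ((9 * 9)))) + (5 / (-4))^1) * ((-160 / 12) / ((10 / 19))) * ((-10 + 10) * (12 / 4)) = 0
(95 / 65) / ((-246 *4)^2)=19 / 12587328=0.00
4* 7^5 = 67228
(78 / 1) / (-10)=-39 / 5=-7.80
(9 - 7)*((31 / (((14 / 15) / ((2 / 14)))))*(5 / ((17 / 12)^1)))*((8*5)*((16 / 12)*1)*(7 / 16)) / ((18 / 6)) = 31000 / 119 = 260.50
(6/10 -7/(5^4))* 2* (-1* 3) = -2208/625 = -3.53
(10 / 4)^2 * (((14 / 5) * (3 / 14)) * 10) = 75 / 2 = 37.50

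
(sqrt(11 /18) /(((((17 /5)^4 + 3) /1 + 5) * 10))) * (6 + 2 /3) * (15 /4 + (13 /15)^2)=101275 * sqrt(22) /28680804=0.02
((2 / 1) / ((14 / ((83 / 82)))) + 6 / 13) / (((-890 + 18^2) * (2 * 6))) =-4523 / 50681904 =-0.00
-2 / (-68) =1 / 34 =0.03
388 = 388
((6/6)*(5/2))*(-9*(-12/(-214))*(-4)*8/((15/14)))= 4032/107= 37.68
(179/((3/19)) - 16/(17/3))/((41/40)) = 2306920/2091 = 1103.26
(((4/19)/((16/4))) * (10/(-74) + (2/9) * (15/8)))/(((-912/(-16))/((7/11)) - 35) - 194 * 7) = -875/76970064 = -0.00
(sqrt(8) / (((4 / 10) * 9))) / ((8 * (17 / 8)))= 5 * sqrt(2) / 153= 0.05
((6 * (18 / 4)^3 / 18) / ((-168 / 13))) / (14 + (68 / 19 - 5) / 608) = -380133 / 2263814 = -0.17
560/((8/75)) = 5250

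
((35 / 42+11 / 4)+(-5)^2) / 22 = 343 / 264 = 1.30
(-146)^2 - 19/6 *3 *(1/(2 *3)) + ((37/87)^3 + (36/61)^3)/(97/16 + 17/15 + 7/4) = 21314.45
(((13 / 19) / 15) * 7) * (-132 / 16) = -1001 / 380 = -2.63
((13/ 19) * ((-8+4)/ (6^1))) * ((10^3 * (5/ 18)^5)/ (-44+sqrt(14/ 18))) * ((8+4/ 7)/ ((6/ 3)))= 25390625 * sqrt(7)/ 45594901863+1117187500/ 15198300621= 0.07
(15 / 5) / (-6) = -1 / 2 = -0.50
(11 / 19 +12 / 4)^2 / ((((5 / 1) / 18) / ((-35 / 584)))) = -72828 / 26353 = -2.76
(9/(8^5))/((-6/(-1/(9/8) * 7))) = 7/24576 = 0.00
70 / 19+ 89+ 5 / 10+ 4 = 3693 / 38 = 97.18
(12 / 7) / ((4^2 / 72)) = 7.71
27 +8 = 35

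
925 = 925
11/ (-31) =-11/ 31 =-0.35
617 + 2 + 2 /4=1239 /2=619.50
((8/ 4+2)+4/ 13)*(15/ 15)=56/ 13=4.31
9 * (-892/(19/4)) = -32112/19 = -1690.11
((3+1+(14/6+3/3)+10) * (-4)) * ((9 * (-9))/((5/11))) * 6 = 370656/5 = 74131.20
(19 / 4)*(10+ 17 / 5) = 1273 / 20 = 63.65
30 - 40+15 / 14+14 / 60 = -913 / 105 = -8.70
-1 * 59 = -59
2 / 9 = 0.22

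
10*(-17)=-170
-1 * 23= -23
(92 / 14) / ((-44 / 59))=-8.81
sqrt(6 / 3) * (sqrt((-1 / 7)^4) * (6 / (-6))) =-sqrt(2) / 49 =-0.03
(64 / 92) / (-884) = -4 / 5083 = -0.00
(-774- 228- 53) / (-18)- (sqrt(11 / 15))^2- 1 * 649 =-53201 / 90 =-591.12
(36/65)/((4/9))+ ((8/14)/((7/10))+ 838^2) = 2236653709/3185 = 702246.06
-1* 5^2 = -25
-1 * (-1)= 1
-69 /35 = -1.97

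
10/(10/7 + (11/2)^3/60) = 33600/14117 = 2.38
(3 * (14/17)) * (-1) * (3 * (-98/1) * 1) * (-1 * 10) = -123480/17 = -7263.53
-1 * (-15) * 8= 120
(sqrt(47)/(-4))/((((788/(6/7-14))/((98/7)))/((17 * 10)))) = 1955 * sqrt(47)/197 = 68.03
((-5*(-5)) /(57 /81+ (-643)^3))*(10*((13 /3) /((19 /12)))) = -35100 /13637987333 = -0.00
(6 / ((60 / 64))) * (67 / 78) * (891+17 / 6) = 2874568 / 585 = 4913.79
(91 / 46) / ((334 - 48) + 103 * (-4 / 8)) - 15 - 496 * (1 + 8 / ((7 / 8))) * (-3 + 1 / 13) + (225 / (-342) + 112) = 78876214709 / 5328778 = 14801.93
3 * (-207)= -621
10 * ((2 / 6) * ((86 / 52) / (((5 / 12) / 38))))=6536 / 13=502.77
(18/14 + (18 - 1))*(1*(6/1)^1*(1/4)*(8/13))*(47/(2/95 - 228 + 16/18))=-30862080/8834371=-3.49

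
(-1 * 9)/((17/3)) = -27/17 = -1.59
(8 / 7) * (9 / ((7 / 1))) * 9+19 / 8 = 6115 / 392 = 15.60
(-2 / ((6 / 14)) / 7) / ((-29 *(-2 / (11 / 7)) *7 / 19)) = -209 / 4263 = -0.05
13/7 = 1.86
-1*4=-4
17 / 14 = 1.21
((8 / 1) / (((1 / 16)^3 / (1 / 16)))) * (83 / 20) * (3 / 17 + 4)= 3017216 / 85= 35496.66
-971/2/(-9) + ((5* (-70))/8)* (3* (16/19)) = -19351/342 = -56.58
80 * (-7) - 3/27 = -5041/9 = -560.11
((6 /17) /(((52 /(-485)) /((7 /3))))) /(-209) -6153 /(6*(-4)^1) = 94747219 /369512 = 256.41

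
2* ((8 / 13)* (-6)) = -96 / 13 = -7.38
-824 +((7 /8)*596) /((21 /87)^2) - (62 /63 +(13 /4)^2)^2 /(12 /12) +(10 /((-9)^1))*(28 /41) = 332959029127 /41658624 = 7992.56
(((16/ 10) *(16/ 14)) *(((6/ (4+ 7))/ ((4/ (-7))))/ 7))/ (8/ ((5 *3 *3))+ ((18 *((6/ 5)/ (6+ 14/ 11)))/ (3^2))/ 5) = -86400/ 84469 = -1.02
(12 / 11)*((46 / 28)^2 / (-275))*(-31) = 49197 / 148225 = 0.33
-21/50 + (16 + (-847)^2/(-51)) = -14051.26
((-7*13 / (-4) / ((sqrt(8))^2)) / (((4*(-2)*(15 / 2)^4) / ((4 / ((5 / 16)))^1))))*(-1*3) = 364 / 84375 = 0.00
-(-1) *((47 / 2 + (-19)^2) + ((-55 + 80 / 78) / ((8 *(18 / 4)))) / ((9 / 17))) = 4822757 / 12636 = 381.67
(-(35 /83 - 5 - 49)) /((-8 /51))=-226797 /664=-341.56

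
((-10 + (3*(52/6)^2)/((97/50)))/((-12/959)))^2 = 219388086180025/3048516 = 71965535.42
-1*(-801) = 801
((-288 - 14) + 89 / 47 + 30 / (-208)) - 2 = -1477401 / 4888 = -302.25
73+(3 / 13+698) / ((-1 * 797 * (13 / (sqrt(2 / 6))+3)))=125563675 / 1719926 - 9077 * sqrt(3) / 396906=72.97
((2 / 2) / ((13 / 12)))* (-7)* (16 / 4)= -336 / 13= -25.85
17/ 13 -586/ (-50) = 4234/ 325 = 13.03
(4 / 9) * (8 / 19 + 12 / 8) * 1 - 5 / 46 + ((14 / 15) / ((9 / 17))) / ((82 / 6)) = 156613 / 179170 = 0.87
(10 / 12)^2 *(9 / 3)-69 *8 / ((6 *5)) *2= -2083 / 60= -34.72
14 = 14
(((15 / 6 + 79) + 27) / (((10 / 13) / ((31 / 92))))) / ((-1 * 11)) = -87451 / 20240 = -4.32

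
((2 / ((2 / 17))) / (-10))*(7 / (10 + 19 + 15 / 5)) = -119 / 320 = -0.37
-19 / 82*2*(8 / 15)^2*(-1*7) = 8512 / 9225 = 0.92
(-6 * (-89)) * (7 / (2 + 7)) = 415.33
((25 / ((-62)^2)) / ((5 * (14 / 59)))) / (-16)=-295 / 861056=-0.00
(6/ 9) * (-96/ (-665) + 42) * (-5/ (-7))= 18684/ 931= 20.07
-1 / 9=-0.11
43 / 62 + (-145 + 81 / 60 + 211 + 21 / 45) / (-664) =730421 / 1235040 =0.59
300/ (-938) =-150/ 469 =-0.32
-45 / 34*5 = -225 / 34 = -6.62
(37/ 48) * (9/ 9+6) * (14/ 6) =1813/ 144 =12.59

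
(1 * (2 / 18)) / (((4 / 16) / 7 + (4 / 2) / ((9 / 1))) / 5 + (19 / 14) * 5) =28 / 1723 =0.02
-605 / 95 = -121 / 19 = -6.37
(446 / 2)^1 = 223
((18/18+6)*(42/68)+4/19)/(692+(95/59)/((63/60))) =3629031/555100048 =0.01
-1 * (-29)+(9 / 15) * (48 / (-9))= 129 / 5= 25.80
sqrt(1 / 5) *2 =2 *sqrt(5) / 5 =0.89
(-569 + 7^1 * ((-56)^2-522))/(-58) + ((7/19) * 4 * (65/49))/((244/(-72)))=-144106817/470554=-306.25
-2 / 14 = -1 / 7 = -0.14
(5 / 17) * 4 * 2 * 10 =400 / 17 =23.53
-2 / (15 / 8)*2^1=-32 / 15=-2.13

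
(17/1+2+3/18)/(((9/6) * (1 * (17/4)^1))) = 460/153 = 3.01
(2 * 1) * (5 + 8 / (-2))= 2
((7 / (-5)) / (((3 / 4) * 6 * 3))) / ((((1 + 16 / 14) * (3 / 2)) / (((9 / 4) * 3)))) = -49 / 225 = -0.22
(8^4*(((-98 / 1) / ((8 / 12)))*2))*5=-6021120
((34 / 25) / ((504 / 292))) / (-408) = -73 / 37800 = -0.00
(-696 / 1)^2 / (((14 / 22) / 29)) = 22075529.14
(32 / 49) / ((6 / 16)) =256 / 147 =1.74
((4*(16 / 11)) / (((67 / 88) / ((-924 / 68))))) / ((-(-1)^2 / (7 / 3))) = 242.29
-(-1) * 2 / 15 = 2 / 15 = 0.13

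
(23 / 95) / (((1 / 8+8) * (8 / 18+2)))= 828 / 67925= 0.01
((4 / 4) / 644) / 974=1 / 627256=0.00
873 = 873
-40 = -40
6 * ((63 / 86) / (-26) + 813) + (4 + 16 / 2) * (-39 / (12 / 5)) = 5235405 / 1118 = 4682.83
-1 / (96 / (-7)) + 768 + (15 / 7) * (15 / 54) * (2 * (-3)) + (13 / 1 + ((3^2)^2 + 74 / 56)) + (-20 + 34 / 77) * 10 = 4910051 / 7392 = 664.24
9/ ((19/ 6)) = 54/ 19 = 2.84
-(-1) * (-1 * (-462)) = 462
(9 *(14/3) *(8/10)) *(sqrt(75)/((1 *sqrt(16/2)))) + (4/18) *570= 42 *sqrt(6) + 380/3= 229.55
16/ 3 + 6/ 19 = 5.65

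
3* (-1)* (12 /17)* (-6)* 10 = 2160 /17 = 127.06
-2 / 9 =-0.22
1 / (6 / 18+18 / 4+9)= 6 / 83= 0.07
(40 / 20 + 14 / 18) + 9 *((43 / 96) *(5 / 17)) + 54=283789 / 4896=57.96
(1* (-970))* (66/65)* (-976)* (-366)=-4573793664/13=-351830281.85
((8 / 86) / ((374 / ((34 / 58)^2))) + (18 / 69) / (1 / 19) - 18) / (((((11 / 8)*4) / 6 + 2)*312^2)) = -59668559 / 1298825968440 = -0.00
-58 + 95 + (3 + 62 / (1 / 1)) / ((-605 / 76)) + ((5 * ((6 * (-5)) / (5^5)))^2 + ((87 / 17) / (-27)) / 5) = 8330591468 / 289265625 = 28.80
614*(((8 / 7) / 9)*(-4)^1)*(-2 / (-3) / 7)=-39296 / 1323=-29.70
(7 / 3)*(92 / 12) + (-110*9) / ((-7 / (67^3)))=2679799457 / 63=42536499.32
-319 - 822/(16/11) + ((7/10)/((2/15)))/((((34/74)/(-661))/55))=-416293.46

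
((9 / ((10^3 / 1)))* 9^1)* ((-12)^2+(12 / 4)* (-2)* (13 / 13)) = 5589 / 500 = 11.18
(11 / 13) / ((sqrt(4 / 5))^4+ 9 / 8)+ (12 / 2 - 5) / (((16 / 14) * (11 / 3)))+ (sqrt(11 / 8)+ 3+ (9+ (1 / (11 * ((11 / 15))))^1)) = 14.01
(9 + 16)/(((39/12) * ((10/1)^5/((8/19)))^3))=1/1741542968750000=0.00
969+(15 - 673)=311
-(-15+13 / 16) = 227 / 16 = 14.19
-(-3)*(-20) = -60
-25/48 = -0.52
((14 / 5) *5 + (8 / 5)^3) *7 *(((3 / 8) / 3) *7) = 55419 / 500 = 110.84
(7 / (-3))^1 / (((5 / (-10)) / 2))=28 / 3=9.33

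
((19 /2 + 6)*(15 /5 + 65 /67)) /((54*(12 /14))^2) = 202027 /7033392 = 0.03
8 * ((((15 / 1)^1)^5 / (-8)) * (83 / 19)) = -63028125 / 19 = -3317269.74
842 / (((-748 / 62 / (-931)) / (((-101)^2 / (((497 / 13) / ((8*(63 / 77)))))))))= 16573492150488 / 146047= 113480538.12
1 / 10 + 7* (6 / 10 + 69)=4873 / 10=487.30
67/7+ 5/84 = 809/84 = 9.63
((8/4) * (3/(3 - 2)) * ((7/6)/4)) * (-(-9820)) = 17185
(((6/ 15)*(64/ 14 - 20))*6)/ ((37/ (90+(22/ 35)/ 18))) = -4083984/ 45325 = -90.10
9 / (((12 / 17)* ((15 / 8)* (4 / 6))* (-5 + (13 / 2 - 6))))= -34 / 15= -2.27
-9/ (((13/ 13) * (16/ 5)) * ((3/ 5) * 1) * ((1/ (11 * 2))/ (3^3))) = -22275/ 8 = -2784.38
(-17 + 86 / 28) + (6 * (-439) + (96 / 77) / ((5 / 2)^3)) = -50971089 / 19250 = -2647.85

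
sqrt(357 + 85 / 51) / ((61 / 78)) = 52 * sqrt(807) / 61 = 24.22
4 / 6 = 2 / 3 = 0.67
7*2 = 14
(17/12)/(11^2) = 17/1452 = 0.01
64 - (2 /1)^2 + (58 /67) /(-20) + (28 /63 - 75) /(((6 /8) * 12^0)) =-713663 /18090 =-39.45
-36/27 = -4/3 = -1.33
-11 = -11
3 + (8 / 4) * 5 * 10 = 103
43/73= 0.59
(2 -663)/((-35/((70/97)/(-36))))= -661/1746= -0.38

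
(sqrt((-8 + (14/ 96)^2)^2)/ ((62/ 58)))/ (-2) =-3.73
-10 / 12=-5 / 6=-0.83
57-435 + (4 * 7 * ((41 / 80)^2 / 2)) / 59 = -71354633 / 188800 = -377.94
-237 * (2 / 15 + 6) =-7268 / 5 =-1453.60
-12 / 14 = -6 / 7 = -0.86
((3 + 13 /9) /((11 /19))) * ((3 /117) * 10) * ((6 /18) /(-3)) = -7600 /34749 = -0.22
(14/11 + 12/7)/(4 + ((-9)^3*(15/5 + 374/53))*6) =-1219/17949701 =-0.00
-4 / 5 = -0.80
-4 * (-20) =80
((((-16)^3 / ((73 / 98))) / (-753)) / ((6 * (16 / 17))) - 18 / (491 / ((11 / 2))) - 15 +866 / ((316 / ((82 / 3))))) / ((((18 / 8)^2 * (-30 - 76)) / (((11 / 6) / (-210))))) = 8584022067874 / 8650059936694785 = 0.00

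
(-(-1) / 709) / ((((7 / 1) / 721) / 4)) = 412 / 709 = 0.58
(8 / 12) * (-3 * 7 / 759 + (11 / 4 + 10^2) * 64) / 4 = 1663721 / 1518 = 1096.00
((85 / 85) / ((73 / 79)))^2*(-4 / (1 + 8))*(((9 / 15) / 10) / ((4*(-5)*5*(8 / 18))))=18723 / 26645000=0.00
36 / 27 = 4 / 3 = 1.33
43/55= 0.78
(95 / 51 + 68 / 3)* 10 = 4170 / 17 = 245.29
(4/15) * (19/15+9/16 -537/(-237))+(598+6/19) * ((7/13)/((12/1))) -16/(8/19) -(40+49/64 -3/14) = -50.61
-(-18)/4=9/2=4.50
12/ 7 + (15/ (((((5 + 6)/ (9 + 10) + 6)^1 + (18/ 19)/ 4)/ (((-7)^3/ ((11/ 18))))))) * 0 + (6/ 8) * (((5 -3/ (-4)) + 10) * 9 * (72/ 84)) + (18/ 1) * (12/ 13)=79683/ 728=109.45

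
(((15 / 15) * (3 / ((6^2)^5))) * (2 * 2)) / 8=1 / 40310784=0.00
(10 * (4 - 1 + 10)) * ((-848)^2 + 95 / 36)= 1682709535 / 18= 93483863.06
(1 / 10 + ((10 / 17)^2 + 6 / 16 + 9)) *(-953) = -108195043 / 11560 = -9359.43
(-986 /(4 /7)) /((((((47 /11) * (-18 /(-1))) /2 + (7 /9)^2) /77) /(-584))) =34567362522 /17401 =1986515.86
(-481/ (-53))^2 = 231361/ 2809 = 82.36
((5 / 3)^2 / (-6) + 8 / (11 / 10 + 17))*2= -205 / 4887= -0.04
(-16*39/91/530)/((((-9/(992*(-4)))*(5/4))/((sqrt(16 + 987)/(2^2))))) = -31744*sqrt(1003)/27825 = -36.13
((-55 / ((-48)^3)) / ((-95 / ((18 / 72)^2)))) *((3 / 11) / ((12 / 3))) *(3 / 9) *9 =-0.00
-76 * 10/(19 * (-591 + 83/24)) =960/14101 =0.07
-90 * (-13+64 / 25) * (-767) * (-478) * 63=108511763724 / 5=21702352744.80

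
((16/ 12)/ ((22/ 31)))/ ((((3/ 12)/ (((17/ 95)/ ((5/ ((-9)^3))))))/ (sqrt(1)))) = -1024488/ 5225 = -196.07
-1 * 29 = -29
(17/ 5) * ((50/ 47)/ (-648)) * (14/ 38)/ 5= -119/ 289332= -0.00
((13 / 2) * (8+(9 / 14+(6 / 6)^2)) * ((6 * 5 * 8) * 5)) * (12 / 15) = 421200 / 7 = 60171.43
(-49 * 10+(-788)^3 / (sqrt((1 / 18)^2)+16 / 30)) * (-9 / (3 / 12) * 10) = 15853454802000 / 53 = 299121788716.98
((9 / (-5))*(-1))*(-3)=-27 / 5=-5.40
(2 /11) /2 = 1 /11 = 0.09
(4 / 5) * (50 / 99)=40 / 99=0.40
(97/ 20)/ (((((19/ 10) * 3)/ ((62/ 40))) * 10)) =3007/ 22800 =0.13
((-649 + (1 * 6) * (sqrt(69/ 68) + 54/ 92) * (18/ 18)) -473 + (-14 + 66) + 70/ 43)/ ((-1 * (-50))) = -1053137/ 49450 + 3 * sqrt(1173)/ 850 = -21.18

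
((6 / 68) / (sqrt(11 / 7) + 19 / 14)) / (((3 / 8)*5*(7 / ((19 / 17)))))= 2888 / 76585 -304*sqrt(77) / 76585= 0.00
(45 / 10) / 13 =9 / 26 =0.35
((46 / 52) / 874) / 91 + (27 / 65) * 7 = 1307129 / 449540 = 2.91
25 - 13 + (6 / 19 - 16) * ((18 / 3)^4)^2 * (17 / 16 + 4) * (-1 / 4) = 633477900 / 19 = 33340942.11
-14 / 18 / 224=-1 / 288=-0.00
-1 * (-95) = 95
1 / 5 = 0.20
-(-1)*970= 970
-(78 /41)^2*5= -30420 /1681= -18.10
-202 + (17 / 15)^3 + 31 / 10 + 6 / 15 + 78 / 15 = -1294949 / 6750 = -191.84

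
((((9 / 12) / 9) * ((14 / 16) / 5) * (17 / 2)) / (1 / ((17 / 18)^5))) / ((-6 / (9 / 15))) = -0.01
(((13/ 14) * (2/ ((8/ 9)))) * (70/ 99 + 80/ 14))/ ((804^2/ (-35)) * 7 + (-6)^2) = -144625/ 1393284816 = -0.00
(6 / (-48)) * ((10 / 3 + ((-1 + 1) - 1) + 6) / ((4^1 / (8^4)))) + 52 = -3044 / 3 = -1014.67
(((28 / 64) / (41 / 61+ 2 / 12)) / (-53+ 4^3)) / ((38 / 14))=8967 / 513304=0.02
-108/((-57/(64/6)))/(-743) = -384/14117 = -0.03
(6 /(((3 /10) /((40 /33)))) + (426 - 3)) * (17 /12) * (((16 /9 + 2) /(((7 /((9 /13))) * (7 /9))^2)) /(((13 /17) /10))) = 29366941635 /58024967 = 506.11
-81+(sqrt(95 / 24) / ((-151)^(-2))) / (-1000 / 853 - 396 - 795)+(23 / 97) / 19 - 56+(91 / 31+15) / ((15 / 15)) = -6801800 / 57133 - 19449253 * sqrt(570) / 12203076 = -157.10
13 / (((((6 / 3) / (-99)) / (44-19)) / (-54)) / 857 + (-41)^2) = 744497325 / 96269231026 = 0.01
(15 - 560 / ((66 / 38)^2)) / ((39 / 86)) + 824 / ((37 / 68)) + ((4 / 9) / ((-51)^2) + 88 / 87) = 45006716241626 / 39510389061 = 1139.11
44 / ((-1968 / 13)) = -143 / 492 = -0.29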